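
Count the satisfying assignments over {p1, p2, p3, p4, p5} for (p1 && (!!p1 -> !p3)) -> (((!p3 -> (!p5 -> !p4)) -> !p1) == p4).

30

Initial set: {T ((p1 && (!!p1 -> !p3)) -> (((!p3 -> (!p5 -> !p4)) -> !p1) == p4))}.
T ((p1 && (!!p1 -> !p3)) -> (((!p3 -> (!p5 -> !p4)) -> !p1) == p4)): β-rule — branch into F (p1 && (!!p1 -> !p3))  //  T (((!p3 -> (!p5 -> !p4)) -> !p1) == p4).
  branch 1 (add F (p1 && (!!p1 -> !p3))):
    F (p1 && (!!p1 -> !p3)): β-rule — branch into F p1  //  F (!!p1 -> !p3).
      branch 1.1 (add F p1):
        ○ open, literals {p1=0}.
      branch 1.2 (add F (!!p1 -> !p3)):
        F (!!p1 -> !p3): α-rule — add T !!p1, F !p3.
        T !!p1: drop double negation, giving T p1.
        ○ open, literals {p1=1, p3=1}.
  branch 2 (add T (((!p3 -> (!p5 -> !p4)) -> !p1) == p4)):
    T (((!p3 -> (!p5 -> !p4)) -> !p1) == p4): β-rule — branch into T ((!p3 -> (!p5 -> !p4)) -> !p1), T p4  //  F ((!p3 -> (!p5 -> !p4)) -> !p1), F p4.
      branch 2.1 (add T ((!p3 -> (!p5 -> !p4)) -> !p1), T p4):
        T ((!p3 -> (!p5 -> !p4)) -> !p1): β-rule — branch into F (!p3 -> (!p5 -> !p4))  //  T !p1.
          branch 2.1.1 (add F (!p3 -> (!p5 -> !p4))):
            F (!p3 -> (!p5 -> !p4)): α-rule — add T !p3, F (!p5 -> !p4).
            F (!p5 -> !p4): α-rule — add T !p5, F !p4.
            ○ open, literals {p3=0, p4=1, p5=0}.
          branch 2.1.2 (add T !p1):
            ○ open, literals {p1=0, p4=1}.
      branch 2.2 (add F ((!p3 -> (!p5 -> !p4)) -> !p1), F p4):
        F ((!p3 -> (!p5 -> !p4)) -> !p1): α-rule — add T (!p3 -> (!p5 -> !p4)), F !p1.
        T (!p3 -> (!p5 -> !p4)): β-rule — branch into F !p3  //  T (!p5 -> !p4).
          branch 2.2.1 (add F !p3):
            ○ open, literals {p1=1, p3=1, p4=0}.
          branch 2.2.2 (add T (!p5 -> !p4)):
            T (!p5 -> !p4): β-rule — branch into F !p5  //  T !p4.
              branch 2.2.2.1 (add F !p5):
                ○ open, literals {p1=1, p4=0, p5=1}.
              branch 2.2.2.2 (add T !p4):
                ○ open, literals {p1=1, p4=0}.
0 branches closed, 7 open.
Each open branch fixes some atoms; the unmentioned ones are free. Counting distinct full assignments: branch {p1=0} (p2, p3, p4, p5) contributes 16 new; branch {p1=1, p3=1} (p2, p4, p5) contributes 8 new; branch {p3=0, p4=1, p5=0} (p1, p2) contributes 2 new; branch {p1=0, p4=1} (p2, p3, p5) contributes 0 new; branch {p1=1, p3=1, p4=0} (p2, p5) contributes 0 new; branch {p1=1, p4=0, p5=1} (p2, p3) contributes 2 new; branch {p1=1, p4=0} (p2, p3, p5) contributes 2 new. Total: 30.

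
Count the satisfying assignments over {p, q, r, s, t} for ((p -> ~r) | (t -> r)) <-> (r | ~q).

24

Initial set: {(((p -> ~r) | (t -> r)) <-> (r | ~q))}.
(((p -> ~r) | (t -> r)) <-> (r | ~q)): β-rule — branch into ((p -> ~r) | (t -> r)), (r | ~q)  //  ~((p -> ~r) | (t -> r)), ~(r | ~q).
  branch 1 (add ((p -> ~r) | (t -> r)), (r | ~q)):
    ((p -> ~r) | (t -> r)): β-rule — branch into (p -> ~r)  //  (t -> r).
      branch 1.1 (add (p -> ~r)):
        (r | ~q): β-rule — branch into r  //  ~q.
          branch 1.1.1 (add r):
            (p -> ~r): β-rule — branch into ~p  //  ~r.
              branch 1.1.1.1 (add ~p):
                ○ open, literals {p=0, r=1}.
              branch 1.1.1.2 (add ~r):
                × closes — contains both r and ~r.
          branch 1.1.2 (add ~q):
            (p -> ~r): β-rule — branch into ~p  //  ~r.
              branch 1.1.2.1 (add ~p):
                ○ open, literals {p=0, q=0}.
              branch 1.1.2.2 (add ~r):
                ○ open, literals {q=0, r=0}.
      branch 1.2 (add (t -> r)):
        (r | ~q): β-rule — branch into r  //  ~q.
          branch 1.2.1 (add r):
            (t -> r): β-rule — branch into ~t  //  r.
              branch 1.2.1.1 (add ~t):
                ○ open, literals {r=1, t=0}.
              branch 1.2.1.2 (add r):
                ○ open, literals {r=1}.
          branch 1.2.2 (add ~q):
            (t -> r): β-rule — branch into ~t  //  r.
              branch 1.2.2.1 (add ~t):
                ○ open, literals {q=0, t=0}.
              branch 1.2.2.2 (add r):
                ○ open, literals {q=0, r=1}.
  branch 2 (add ~((p -> ~r) | (t -> r)), ~(r | ~q)):
    ~((p -> ~r) | (t -> r)): α-rule — add ~(p -> ~r), ~(t -> r).
    ~(r | ~q): α-rule — add ~r, ~~q.
    ~(p -> ~r): α-rule — add p, ~~r.
    × closes — contains both r and ~r.
2 branches closed, 7 open.
Each open branch fixes some atoms; the unmentioned ones are free. Counting distinct full assignments: branch {p=0, r=1} (q, s, t) contributes 8 new; branch {p=0, q=0} (r, s, t) contributes 4 new; branch {q=0, r=0} (p, s, t) contributes 4 new; branch {r=1, t=0} (p, q, s) contributes 4 new; branch {r=1} (p, q, s, t) contributes 4 new; branch {q=0, t=0} (p, r, s) contributes 0 new; branch {q=0, r=1} (p, s, t) contributes 0 new. Total: 24.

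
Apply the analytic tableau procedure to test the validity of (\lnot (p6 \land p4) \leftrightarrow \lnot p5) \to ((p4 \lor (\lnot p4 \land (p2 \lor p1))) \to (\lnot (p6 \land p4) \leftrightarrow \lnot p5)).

Assume the negation and expand:
Initial set: {\lnot ((\lnot (p6 \land p4) \leftrightarrow \lnot p5) \to ((p4 \lor (\lnot p4 \land (p2 \lor p1))) \to (\lnot (p6 \land p4) \leftrightarrow \lnot p5)))}.
\lnot ((\lnot (p6 \land p4) \leftrightarrow \lnot p5) \to ((p4 \lor (\lnot p4 \land (p2 \lor p1))) \to (\lnot (p6 \land p4) \leftrightarrow \lnot p5))): α-rule — add (\lnot (p6 \land p4) \leftrightarrow \lnot p5), \lnot ((p4 \lor (\lnot p4 \land (p2 \lor p1))) \to (\lnot (p6 \land p4) \leftrightarrow \lnot p5)).
\lnot ((p4 \lor (\lnot p4 \land (p2 \lor p1))) \to (\lnot (p6 \land p4) \leftrightarrow \lnot p5)): α-rule — add (p4 \lor (\lnot p4 \land (p2 \lor p1))), \lnot (\lnot (p6 \land p4) \leftrightarrow \lnot p5).
(\lnot (p6 \land p4) \leftrightarrow \lnot p5): β-rule — branch into \lnot (p6 \land p4), \lnot p5  //  \lnot \lnot (p6 \land p4), \lnot \lnot p5.
  branch 1 (add \lnot (p6 \land p4), \lnot p5):
    (p4 \lor (\lnot p4 \land (p2 \lor p1))): β-rule — branch into p4  //  (\lnot p4 \land (p2 \lor p1)).
      branch 1.1 (add p4):
        \lnot (\lnot (p6 \land p4) \leftrightarrow \lnot p5): β-rule — branch into \lnot (p6 \land p4), \lnot \lnot p5  //  \lnot \lnot (p6 \land p4), \lnot p5.
          branch 1.1.1 (add \lnot (p6 \land p4), \lnot \lnot p5):
            × closes — contains both p5 and \lnot p5.
          branch 1.1.2 (add \lnot \lnot (p6 \land p4), \lnot p5):
            \lnot \lnot (p6 \land p4): α-rule — add p6, p4.
            \lnot (p6 \land p4): β-rule — branch into \lnot p6  //  \lnot p4.
              branch 1.1.2.1 (add \lnot p6):
                × closes — contains both p6 and \lnot p6.
              branch 1.1.2.2 (add \lnot p4):
                × closes — contains both p4 and \lnot p4.
      branch 1.2 (add (\lnot p4 \land (p2 \lor p1))):
        (\lnot p4 \land (p2 \lor p1)): α-rule — add \lnot p4, (p2 \lor p1).
        \lnot (\lnot (p6 \land p4) \leftrightarrow \lnot p5): β-rule — branch into \lnot (p6 \land p4), \lnot \lnot p5  //  \lnot \lnot (p6 \land p4), \lnot p5.
          branch 1.2.1 (add \lnot (p6 \land p4), \lnot \lnot p5):
            × closes — contains both p5 and \lnot p5.
          branch 1.2.2 (add \lnot \lnot (p6 \land p4), \lnot p5):
            \lnot \lnot (p6 \land p4): α-rule — add p6, p4.
            × closes — contains both p4 and \lnot p4.
  branch 2 (add \lnot \lnot (p6 \land p4), \lnot \lnot p5):
    \lnot \lnot (p6 \land p4): α-rule — add p6, p4.
    (p4 \lor (\lnot p4 \land (p2 \lor p1))): β-rule — branch into p4  //  (\lnot p4 \land (p2 \lor p1)).
      branch 2.1 (add p4):
        \lnot (\lnot (p6 \land p4) \leftrightarrow \lnot p5): β-rule — branch into \lnot (p6 \land p4), \lnot \lnot p5  //  \lnot \lnot (p6 \land p4), \lnot p5.
          branch 2.1.1 (add \lnot (p6 \land p4), \lnot \lnot p5):
            \lnot (p6 \land p4): β-rule — branch into \lnot p6  //  \lnot p4.
              branch 2.1.1.1 (add \lnot p6):
                × closes — contains both p6 and \lnot p6.
              branch 2.1.1.2 (add \lnot p4):
                × closes — contains both p4 and \lnot p4.
          branch 2.1.2 (add \lnot \lnot (p6 \land p4), \lnot p5):
            × closes — contains both p5 and \lnot p5.
      branch 2.2 (add (\lnot p4 \land (p2 \lor p1))):
        (\lnot p4 \land (p2 \lor p1)): α-rule — add \lnot p4, (p2 \lor p1).
        × closes — contains both p4 and \lnot p4.
All 9 branches close.
Every branch closed, so the negation is unsatisfiable and the formula is valid.

Valid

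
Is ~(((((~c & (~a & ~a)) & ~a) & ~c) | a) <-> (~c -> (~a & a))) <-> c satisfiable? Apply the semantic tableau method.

Satisfiable

Initial set: {(~(((((~c & (~a & ~a)) & ~a) & ~c) | a) <-> (~c -> (~a & a))) <-> c)}.
(~(((((~c & (~a & ~a)) & ~a) & ~c) | a) <-> (~c -> (~a & a))) <-> c): β-rule — branch into ~(((((~c & (~a & ~a)) & ~a) & ~c) | a) <-> (~c -> (~a & a))), c  //  ~~(((((~c & (~a & ~a)) & ~a) & ~c) | a) <-> (~c -> (~a & a))), ~c.
  branch 1 (add ~(((((~c & (~a & ~a)) & ~a) & ~c) | a) <-> (~c -> (~a & a))), c):
    ~(((((~c & (~a & ~a)) & ~a) & ~c) | a) <-> (~c -> (~a & a))): β-rule — branch into ((((~c & (~a & ~a)) & ~a) & ~c) | a), ~(~c -> (~a & a))  //  ~((((~c & (~a & ~a)) & ~a) & ~c) | a), (~c -> (~a & a)).
      branch 1.1 (add ((((~c & (~a & ~a)) & ~a) & ~c) | a), ~(~c -> (~a & a))):
        ~(~c -> (~a & a)): α-rule — add ~c, ~(~a & a).
        × closes — contains both c and ~c.
      branch 1.2 (add ~((((~c & (~a & ~a)) & ~a) & ~c) | a), (~c -> (~a & a))):
        ~((((~c & (~a & ~a)) & ~a) & ~c) | a): α-rule — add ~(((~c & (~a & ~a)) & ~a) & ~c), ~a.
        (~c -> (~a & a)): β-rule — branch into ~~c  //  (~a & a).
          branch 1.2.1 (add ~~c):
            ~(((~c & (~a & ~a)) & ~a) & ~c): β-rule — branch into ~((~c & (~a & ~a)) & ~a)  //  ~~c.
              branch 1.2.1.1 (add ~((~c & (~a & ~a)) & ~a)):
                ~((~c & (~a & ~a)) & ~a): β-rule — branch into ~(~c & (~a & ~a))  //  ~~a.
                  branch 1.2.1.1.1 (add ~(~c & (~a & ~a))):
                    ~(~c & (~a & ~a)): β-rule — branch into ~~c  //  ~(~a & ~a).
                      branch 1.2.1.1.1.1 (add ~~c):
                        ○ open, literals {a=false, c=true}.
                      branch 1.2.1.1.1.2 (add ~(~a & ~a)):
                        ~(~a & ~a): β-rule — branch into ~~a  //  ~~a.
                          branch 1.2.1.1.1.2.1 (add ~~a):
                            × closes — contains both a and ~a.
                          branch 1.2.1.1.1.2.2 (add ~~a):
                            × closes — contains both a and ~a.
                  branch 1.2.1.1.2 (add ~~a):
                    × closes — contains both a and ~a.
              branch 1.2.1.2 (add ~~c):
                ○ open, literals {a=false, c=true}.
          branch 1.2.2 (add (~a & a)):
            (~a & a): α-rule — add ~a, a.
            × closes — contains both a and ~a.
  branch 2 (add ~~(((((~c & (~a & ~a)) & ~a) & ~c) | a) <-> (~c -> (~a & a))), ~c):
    ~~(((((~c & (~a & ~a)) & ~a) & ~c) | a) <-> (~c -> (~a & a))): β-rule — branch into ((((~c & (~a & ~a)) & ~a) & ~c) | a), (~c -> (~a & a))  //  ~((((~c & (~a & ~a)) & ~a) & ~c) | a), ~(~c -> (~a & a)).
      branch 2.1 (add ((((~c & (~a & ~a)) & ~a) & ~c) | a), (~c -> (~a & a))):
        ((((~c & (~a & ~a)) & ~a) & ~c) | a): β-rule — branch into (((~c & (~a & ~a)) & ~a) & ~c)  //  a.
          branch 2.1.1 (add (((~c & (~a & ~a)) & ~a) & ~c)):
            (((~c & (~a & ~a)) & ~a) & ~c): α-rule — add ((~c & (~a & ~a)) & ~a), ~c.
            ((~c & (~a & ~a)) & ~a): α-rule — add (~c & (~a & ~a)), ~a.
            (~c & (~a & ~a)): α-rule — add ~c, (~a & ~a).
            (~a & ~a): α-rule — add ~a, ~a.
            (~c -> (~a & a)): β-rule — branch into ~~c  //  (~a & a).
              branch 2.1.1.1 (add ~~c):
                × closes — contains both c and ~c.
              branch 2.1.1.2 (add (~a & a)):
                (~a & a): α-rule — add ~a, a.
                × closes — contains both a and ~a.
          branch 2.1.2 (add a):
            (~c -> (~a & a)): β-rule — branch into ~~c  //  (~a & a).
              branch 2.1.2.1 (add ~~c):
                × closes — contains both c and ~c.
              branch 2.1.2.2 (add (~a & a)):
                (~a & a): α-rule — add ~a, a.
                × closes — contains both a and ~a.
      branch 2.2 (add ~((((~c & (~a & ~a)) & ~a) & ~c) | a), ~(~c -> (~a & a))):
        ~((((~c & (~a & ~a)) & ~a) & ~c) | a): α-rule — add ~(((~c & (~a & ~a)) & ~a) & ~c), ~a.
        ~(~c -> (~a & a)): α-rule — add ~c, ~(~a & a).
        ~(((~c & (~a & ~a)) & ~a) & ~c): β-rule — branch into ~((~c & (~a & ~a)) & ~a)  //  ~~c.
          branch 2.2.1 (add ~((~c & (~a & ~a)) & ~a)):
            ~(~a & a): β-rule — branch into ~~a  //  ~a.
              branch 2.2.1.1 (add ~~a):
                × closes — contains both a and ~a.
              branch 2.2.1.2 (add ~a):
                ~((~c & (~a & ~a)) & ~a): β-rule — branch into ~(~c & (~a & ~a))  //  ~~a.
                  branch 2.2.1.2.1 (add ~(~c & (~a & ~a))):
                    ~(~c & (~a & ~a)): β-rule — branch into ~~c  //  ~(~a & ~a).
                      branch 2.2.1.2.1.1 (add ~~c):
                        × closes — contains both c and ~c.
                      branch 2.2.1.2.1.2 (add ~(~a & ~a)):
                        ~(~a & ~a): β-rule — branch into ~~a  //  ~~a.
                          branch 2.2.1.2.1.2.1 (add ~~a):
                            × closes — contains both a and ~a.
                          branch 2.2.1.2.1.2.2 (add ~~a):
                            × closes — contains both a and ~a.
                  branch 2.2.1.2.2 (add ~~a):
                    × closes — contains both a and ~a.
          branch 2.2.2 (add ~~c):
            × closes — contains both c and ~c.
15 branches closed, 2 open.
An open branch gives a satisfying assignment: a=false, c=true.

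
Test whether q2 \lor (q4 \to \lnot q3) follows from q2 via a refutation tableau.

Yes

Initial set: {T q2; F (q2 \lor (q4 \to \lnot q3))}.
F (q2 \lor (q4 \to \lnot q3)): α-rule — add F q2, F (q4 \to \lnot q3).
× closes — contains both q2 and \lnot q2.
All 1 branch closes.
Every branch closed, so the premises entail the conclusion.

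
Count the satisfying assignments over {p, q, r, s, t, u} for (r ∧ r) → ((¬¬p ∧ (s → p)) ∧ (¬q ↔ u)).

40

Initial set: {T ((r ∧ r) → ((¬¬p ∧ (s → p)) ∧ (¬q ↔ u)))}.
T ((r ∧ r) → ((¬¬p ∧ (s → p)) ∧ (¬q ↔ u))): β-rule — branch into F (r ∧ r)  //  T ((¬¬p ∧ (s → p)) ∧ (¬q ↔ u)).
  branch 1 (add F (r ∧ r)):
    F (r ∧ r): β-rule — branch into F r  //  F r.
      branch 1.1 (add F r):
        ○ open, literals {r=false}.
      branch 1.2 (add F r):
        ○ open, literals {r=false}.
  branch 2 (add T ((¬¬p ∧ (s → p)) ∧ (¬q ↔ u))):
    T ((¬¬p ∧ (s → p)) ∧ (¬q ↔ u)): α-rule — add T (¬¬p ∧ (s → p)), T (¬q ↔ u).
    T (¬¬p ∧ (s → p)): α-rule — add T ¬¬p, T (s → p).
    T ¬¬p: drop double negation, giving T p.
    T (¬q ↔ u): β-rule — branch into T ¬q, T u  //  F ¬q, F u.
      branch 2.1 (add T ¬q, T u):
        T (s → p): β-rule — branch into F s  //  T p.
          branch 2.1.1 (add F s):
            ○ open, literals {p=true, q=false, s=false, u=true}.
          branch 2.1.2 (add T p):
            ○ open, literals {p=true, q=false, u=true}.
      branch 2.2 (add F ¬q, F u):
        T (s → p): β-rule — branch into F s  //  T p.
          branch 2.2.1 (add F s):
            ○ open, literals {p=true, q=true, s=false, u=false}.
          branch 2.2.2 (add T p):
            ○ open, literals {p=true, q=true, u=false}.
0 branches closed, 6 open.
Each open branch fixes some atoms; the unmentioned ones are free. Counting distinct full assignments: branch {r=false} (p, q, s, t, u) contributes 32 new; branch {r=false} (p, q, s, t, u) contributes 0 new; branch {p=true, q=false, s=false, u=true} (r, t) contributes 2 new; branch {p=true, q=false, u=true} (r, s, t) contributes 2 new; branch {p=true, q=true, s=false, u=false} (r, t) contributes 2 new; branch {p=true, q=true, u=false} (r, s, t) contributes 2 new. Total: 40.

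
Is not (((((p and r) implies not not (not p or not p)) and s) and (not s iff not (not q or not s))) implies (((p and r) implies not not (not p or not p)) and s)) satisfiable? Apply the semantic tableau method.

Initial set: {not (((((p and r) implies not not (not p or not p)) and s) and (not s iff not (not q or not s))) implies (((p and r) implies not not (not p or not p)) and s))}.
not (((((p and r) implies not not (not p or not p)) and s) and (not s iff not (not q or not s))) implies (((p and r) implies not not (not p or not p)) and s)): α-rule — add ((((p and r) implies not not (not p or not p)) and s) and (not s iff not (not q or not s))), not (((p and r) implies not not (not p or not p)) and s).
((((p and r) implies not not (not p or not p)) and s) and (not s iff not (not q or not s))): α-rule — add (((p and r) implies not not (not p or not p)) and s), (not s iff not (not q or not s)).
(((p and r) implies not not (not p or not p)) and s): α-rule — add ((p and r) implies not not (not p or not p)), s.
not (((p and r) implies not not (not p or not p)) and s): β-rule — branch into not ((p and r) implies not not (not p or not p))  //  not s.
  branch 1 (add not ((p and r) implies not not (not p or not p))):
    not ((p and r) implies not not (not p or not p)): α-rule — add (p and r), not not not (not p or not p).
    (p and r): α-rule — add p, r.
    not not not (not p or not p): drop double negation, giving not (not p or not p).
    not (not p or not p): α-rule — add not not p, not not p.
    (not s iff not (not q or not s)): β-rule — branch into not s, not (not q or not s)  //  not not s, not not (not q or not s).
      branch 1.1 (add not s, not (not q or not s)):
        × closes — contains both s and not s.
      branch 1.2 (add not not s, not not (not q or not s)):
        ((p and r) implies not not (not p or not p)): β-rule — branch into not (p and r)  //  not not (not p or not p).
          branch 1.2.1 (add not (p and r)):
            not not (not q or not s): β-rule — branch into not q  //  not s.
              branch 1.2.1.1 (add not q):
                not (p and r): β-rule — branch into not p  //  not r.
                  branch 1.2.1.1.1 (add not p):
                    × closes — contains both p and not p.
                  branch 1.2.1.1.2 (add not r):
                    × closes — contains both r and not r.
              branch 1.2.1.2 (add not s):
                × closes — contains both s and not s.
          branch 1.2.2 (add not not (not p or not p)):
            not not (not p or not p): drop double negation, giving (not p or not p).
            not not (not q or not s): β-rule — branch into not q  //  not s.
              branch 1.2.2.1 (add not q):
                (not p or not p): β-rule — branch into not p  //  not p.
                  branch 1.2.2.1.1 (add not p):
                    × closes — contains both p and not p.
                  branch 1.2.2.1.2 (add not p):
                    × closes — contains both p and not p.
              branch 1.2.2.2 (add not s):
                × closes — contains both s and not s.
  branch 2 (add not s):
    × closes — contains both s and not s.
All 8 branches close.
Every branch closed; the formula is unsatisfiable.

Unsatisfiable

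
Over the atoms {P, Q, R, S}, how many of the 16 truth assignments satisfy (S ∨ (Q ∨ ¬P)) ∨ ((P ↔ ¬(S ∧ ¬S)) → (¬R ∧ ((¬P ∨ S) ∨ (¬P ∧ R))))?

Initial set: {((S ∨ (Q ∨ ¬P)) ∨ ((P ↔ ¬(S ∧ ¬S)) → (¬R ∧ ((¬P ∨ S) ∨ (¬P ∧ R)))))}.
((S ∨ (Q ∨ ¬P)) ∨ ((P ↔ ¬(S ∧ ¬S)) → (¬R ∧ ((¬P ∨ S) ∨ (¬P ∧ R))))): β-rule — branch into (S ∨ (Q ∨ ¬P))  //  ((P ↔ ¬(S ∧ ¬S)) → (¬R ∧ ((¬P ∨ S) ∨ (¬P ∧ R)))).
  branch 1 (add (S ∨ (Q ∨ ¬P))):
    (S ∨ (Q ∨ ¬P)): β-rule — branch into S  //  (Q ∨ ¬P).
      branch 1.1 (add S):
        ○ open, literals {S=T}.
      branch 1.2 (add (Q ∨ ¬P)):
        (Q ∨ ¬P): β-rule — branch into Q  //  ¬P.
          branch 1.2.1 (add Q):
            ○ open, literals {Q=T}.
          branch 1.2.2 (add ¬P):
            ○ open, literals {P=F}.
  branch 2 (add ((P ↔ ¬(S ∧ ¬S)) → (¬R ∧ ((¬P ∨ S) ∨ (¬P ∧ R))))):
    ((P ↔ ¬(S ∧ ¬S)) → (¬R ∧ ((¬P ∨ S) ∨ (¬P ∧ R)))): β-rule — branch into ¬(P ↔ ¬(S ∧ ¬S))  //  (¬R ∧ ((¬P ∨ S) ∨ (¬P ∧ R))).
      branch 2.1 (add ¬(P ↔ ¬(S ∧ ¬S))):
        ¬(P ↔ ¬(S ∧ ¬S)): β-rule — branch into P, ¬¬(S ∧ ¬S)  //  ¬P, ¬(S ∧ ¬S).
          branch 2.1.1 (add P, ¬¬(S ∧ ¬S)):
            ¬¬(S ∧ ¬S): α-rule — add S, ¬S.
            × closes — contains both S and ¬S.
          branch 2.1.2 (add ¬P, ¬(S ∧ ¬S)):
            ¬(S ∧ ¬S): β-rule — branch into ¬S  //  ¬¬S.
              branch 2.1.2.1 (add ¬S):
                ○ open, literals {P=F, S=F}.
              branch 2.1.2.2 (add ¬¬S):
                ○ open, literals {P=F, S=T}.
      branch 2.2 (add (¬R ∧ ((¬P ∨ S) ∨ (¬P ∧ R)))):
        (¬R ∧ ((¬P ∨ S) ∨ (¬P ∧ R))): α-rule — add ¬R, ((¬P ∨ S) ∨ (¬P ∧ R)).
        ((¬P ∨ S) ∨ (¬P ∧ R)): β-rule — branch into (¬P ∨ S)  //  (¬P ∧ R).
          branch 2.2.1 (add (¬P ∨ S)):
            (¬P ∨ S): β-rule — branch into ¬P  //  S.
              branch 2.2.1.1 (add ¬P):
                ○ open, literals {P=F, R=F}.
              branch 2.2.1.2 (add S):
                ○ open, literals {R=F, S=T}.
          branch 2.2.2 (add (¬P ∧ R)):
            (¬P ∧ R): α-rule — add ¬P, R.
            × closes — contains both R and ¬R.
2 branches closed, 7 open.
Each open branch fixes some atoms; the unmentioned ones are free. Counting distinct full assignments: branch {S=T} (P, Q, R) contributes 8 new; branch {Q=T} (P, R, S) contributes 4 new; branch {P=F} (Q, R, S) contributes 2 new; branch {P=F, S=F} (Q, R) contributes 0 new; branch {P=F, S=T} (Q, R) contributes 0 new; branch {P=F, R=F} (Q, S) contributes 0 new; branch {R=F, S=T} (P, Q) contributes 0 new. Total: 14.

14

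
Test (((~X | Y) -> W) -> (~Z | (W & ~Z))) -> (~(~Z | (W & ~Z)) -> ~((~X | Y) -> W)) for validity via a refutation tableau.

Valid

Assume the negation and expand:
Initial set: {F ((((~X | Y) -> W) -> (~Z | (W & ~Z))) -> (~(~Z | (W & ~Z)) -> ~((~X | Y) -> W)))}.
F ((((~X | Y) -> W) -> (~Z | (W & ~Z))) -> (~(~Z | (W & ~Z)) -> ~((~X | Y) -> W))): α-rule — add T (((~X | Y) -> W) -> (~Z | (W & ~Z))), F (~(~Z | (W & ~Z)) -> ~((~X | Y) -> W)).
F (~(~Z | (W & ~Z)) -> ~((~X | Y) -> W)): α-rule — add T ~(~Z | (W & ~Z)), F ~((~X | Y) -> W).
T ~(~Z | (W & ~Z)): α-rule — add F ~Z, F (W & ~Z).
T (((~X | Y) -> W) -> (~Z | (W & ~Z))): β-rule — branch into F ((~X | Y) -> W)  //  T (~Z | (W & ~Z)).
  branch 1 (add F ((~X | Y) -> W)):
    F ((~X | Y) -> W): α-rule — add T (~X | Y), F W.
    F ~((~X | Y) -> W): β-rule — branch into F (~X | Y)  //  T W.
      branch 1.1 (add F (~X | Y)):
        F (~X | Y): α-rule — add F ~X, F Y.
        F (W & ~Z): β-rule — branch into F W  //  F ~Z.
          branch 1.1.1 (add F W):
            T (~X | Y): β-rule — branch into T ~X  //  T Y.
              branch 1.1.1.1 (add T ~X):
                × closes — contains both X and ~X.
              branch 1.1.1.2 (add T Y):
                × closes — contains both Y and ~Y.
          branch 1.1.2 (add F ~Z):
            T (~X | Y): β-rule — branch into T ~X  //  T Y.
              branch 1.1.2.1 (add T ~X):
                × closes — contains both X and ~X.
              branch 1.1.2.2 (add T Y):
                × closes — contains both Y and ~Y.
      branch 1.2 (add T W):
        × closes — contains both W and ~W.
  branch 2 (add T (~Z | (W & ~Z))):
    F ~((~X | Y) -> W): β-rule — branch into F (~X | Y)  //  T W.
      branch 2.1 (add F (~X | Y)):
        F (~X | Y): α-rule — add F ~X, F Y.
        F (W & ~Z): β-rule — branch into F W  //  F ~Z.
          branch 2.1.1 (add F W):
            T (~Z | (W & ~Z)): β-rule — branch into T ~Z  //  T (W & ~Z).
              branch 2.1.1.1 (add T ~Z):
                × closes — contains both Z and ~Z.
              branch 2.1.1.2 (add T (W & ~Z)):
                T (W & ~Z): α-rule — add T W, T ~Z.
                × closes — contains both W and ~W.
          branch 2.1.2 (add F ~Z):
            T (~Z | (W & ~Z)): β-rule — branch into T ~Z  //  T (W & ~Z).
              branch 2.1.2.1 (add T ~Z):
                × closes — contains both Z and ~Z.
              branch 2.1.2.2 (add T (W & ~Z)):
                T (W & ~Z): α-rule — add T W, T ~Z.
                × closes — contains both Z and ~Z.
      branch 2.2 (add T W):
        F (W & ~Z): β-rule — branch into F W  //  F ~Z.
          branch 2.2.1 (add F W):
            × closes — contains both W and ~W.
          branch 2.2.2 (add F ~Z):
            T (~Z | (W & ~Z)): β-rule — branch into T ~Z  //  T (W & ~Z).
              branch 2.2.2.1 (add T ~Z):
                × closes — contains both Z and ~Z.
              branch 2.2.2.2 (add T (W & ~Z)):
                T (W & ~Z): α-rule — add T W, T ~Z.
                × closes — contains both Z and ~Z.
All 12 branches close.
Every branch closed, so the negation is unsatisfiable and the formula is valid.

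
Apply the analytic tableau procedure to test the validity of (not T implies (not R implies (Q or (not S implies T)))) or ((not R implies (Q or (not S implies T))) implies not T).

Valid

Assume the negation and expand:
Initial set: {not ((not T implies (not R implies (Q or (not S implies T)))) or ((not R implies (Q or (not S implies T))) implies not T))}.
not ((not T implies (not R implies (Q or (not S implies T)))) or ((not R implies (Q or (not S implies T))) implies not T)): α-rule — add not (not T implies (not R implies (Q or (not S implies T)))), not ((not R implies (Q or (not S implies T))) implies not T).
not (not T implies (not R implies (Q or (not S implies T)))): α-rule — add not T, not (not R implies (Q or (not S implies T))).
not ((not R implies (Q or (not S implies T))) implies not T): α-rule — add (not R implies (Q or (not S implies T))), not not T.
× closes — contains both T and not T.
All 1 branch closes.
Every branch closed, so the negation is unsatisfiable and the formula is valid.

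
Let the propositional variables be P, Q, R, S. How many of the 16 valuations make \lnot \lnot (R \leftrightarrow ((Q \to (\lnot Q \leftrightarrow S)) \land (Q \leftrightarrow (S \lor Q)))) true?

Initial set: {\lnot \lnot (R \leftrightarrow ((Q \to (\lnot Q \leftrightarrow S)) \land (Q \leftrightarrow (S \lor Q))))}.
\lnot \lnot (R \leftrightarrow ((Q \to (\lnot Q \leftrightarrow S)) \land (Q \leftrightarrow (S \lor Q)))): drop double negation, giving (R \leftrightarrow ((Q \to (\lnot Q \leftrightarrow S)) \land (Q \leftrightarrow (S \lor Q)))).
(R \leftrightarrow ((Q \to (\lnot Q \leftrightarrow S)) \land (Q \leftrightarrow (S \lor Q)))): β-rule — branch into R, ((Q \to (\lnot Q \leftrightarrow S)) \land (Q \leftrightarrow (S \lor Q)))  //  \lnot R, \lnot ((Q \to (\lnot Q \leftrightarrow S)) \land (Q \leftrightarrow (S \lor Q))).
  branch 1 (add R, ((Q \to (\lnot Q \leftrightarrow S)) \land (Q \leftrightarrow (S \lor Q)))):
    ((Q \to (\lnot Q \leftrightarrow S)) \land (Q \leftrightarrow (S \lor Q))): α-rule — add (Q \to (\lnot Q \leftrightarrow S)), (Q \leftrightarrow (S \lor Q)).
    (Q \to (\lnot Q \leftrightarrow S)): β-rule — branch into \lnot Q  //  (\lnot Q \leftrightarrow S).
      branch 1.1 (add \lnot Q):
        (Q \leftrightarrow (S \lor Q)): β-rule — branch into Q, (S \lor Q)  //  \lnot Q, \lnot (S \lor Q).
          branch 1.1.1 (add Q, (S \lor Q)):
            × closes — contains both Q and \lnot Q.
          branch 1.1.2 (add \lnot Q, \lnot (S \lor Q)):
            \lnot (S \lor Q): α-rule — add \lnot S, \lnot Q.
            ○ open, literals {Q=false, R=true, S=false}.
      branch 1.2 (add (\lnot Q \leftrightarrow S)):
        (Q \leftrightarrow (S \lor Q)): β-rule — branch into Q, (S \lor Q)  //  \lnot Q, \lnot (S \lor Q).
          branch 1.2.1 (add Q, (S \lor Q)):
            (\lnot Q \leftrightarrow S): β-rule — branch into \lnot Q, S  //  \lnot \lnot Q, \lnot S.
              branch 1.2.1.1 (add \lnot Q, S):
                × closes — contains both Q and \lnot Q.
              branch 1.2.1.2 (add \lnot \lnot Q, \lnot S):
                (S \lor Q): β-rule — branch into S  //  Q.
                  branch 1.2.1.2.1 (add S):
                    × closes — contains both S and \lnot S.
                  branch 1.2.1.2.2 (add Q):
                    ○ open, literals {Q=true, R=true, S=false}.
          branch 1.2.2 (add \lnot Q, \lnot (S \lor Q)):
            \lnot (S \lor Q): α-rule — add \lnot S, \lnot Q.
            (\lnot Q \leftrightarrow S): β-rule — branch into \lnot Q, S  //  \lnot \lnot Q, \lnot S.
              branch 1.2.2.1 (add \lnot Q, S):
                × closes — contains both S and \lnot S.
              branch 1.2.2.2 (add \lnot \lnot Q, \lnot S):
                × closes — contains both Q and \lnot Q.
  branch 2 (add \lnot R, \lnot ((Q \to (\lnot Q \leftrightarrow S)) \land (Q \leftrightarrow (S \lor Q)))):
    \lnot ((Q \to (\lnot Q \leftrightarrow S)) \land (Q \leftrightarrow (S \lor Q))): β-rule — branch into \lnot (Q \to (\lnot Q \leftrightarrow S))  //  \lnot (Q \leftrightarrow (S \lor Q)).
      branch 2.1 (add \lnot (Q \to (\lnot Q \leftrightarrow S))):
        \lnot (Q \to (\lnot Q \leftrightarrow S)): α-rule — add Q, \lnot (\lnot Q \leftrightarrow S).
        \lnot (\lnot Q \leftrightarrow S): β-rule — branch into \lnot Q, \lnot S  //  \lnot \lnot Q, S.
          branch 2.1.1 (add \lnot Q, \lnot S):
            × closes — contains both Q and \lnot Q.
          branch 2.1.2 (add \lnot \lnot Q, S):
            ○ open, literals {Q=true, R=false, S=true}.
      branch 2.2 (add \lnot (Q \leftrightarrow (S \lor Q))):
        \lnot (Q \leftrightarrow (S \lor Q)): β-rule — branch into Q, \lnot (S \lor Q)  //  \lnot Q, (S \lor Q).
          branch 2.2.1 (add Q, \lnot (S \lor Q)):
            \lnot (S \lor Q): α-rule — add \lnot S, \lnot Q.
            × closes — contains both Q and \lnot Q.
          branch 2.2.2 (add \lnot Q, (S \lor Q)):
            (S \lor Q): β-rule — branch into S  //  Q.
              branch 2.2.2.1 (add S):
                ○ open, literals {Q=false, R=false, S=true}.
              branch 2.2.2.2 (add Q):
                × closes — contains both Q and \lnot Q.
8 branches closed, 4 open.
Each open branch fixes some atoms; the unmentioned ones are free. Counting distinct full assignments: branch {Q=false, R=true, S=false} (P) contributes 2 new; branch {Q=true, R=true, S=false} (P) contributes 2 new; branch {Q=true, R=false, S=true} (P) contributes 2 new; branch {Q=false, R=false, S=true} (P) contributes 2 new. Total: 8.

8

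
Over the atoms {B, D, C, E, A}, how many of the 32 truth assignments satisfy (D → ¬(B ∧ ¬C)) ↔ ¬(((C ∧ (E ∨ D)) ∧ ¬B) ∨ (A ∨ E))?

9

Initial set: {((D → ¬(B ∧ ¬C)) ↔ ¬(((C ∧ (E ∨ D)) ∧ ¬B) ∨ (A ∨ E)))}.
((D → ¬(B ∧ ¬C)) ↔ ¬(((C ∧ (E ∨ D)) ∧ ¬B) ∨ (A ∨ E))): β-rule — branch into (D → ¬(B ∧ ¬C)), ¬(((C ∧ (E ∨ D)) ∧ ¬B) ∨ (A ∨ E))  //  ¬(D → ¬(B ∧ ¬C)), ¬¬(((C ∧ (E ∨ D)) ∧ ¬B) ∨ (A ∨ E)).
  branch 1 (add (D → ¬(B ∧ ¬C)), ¬(((C ∧ (E ∨ D)) ∧ ¬B) ∨ (A ∨ E))):
    ¬(((C ∧ (E ∨ D)) ∧ ¬B) ∨ (A ∨ E)): α-rule — add ¬((C ∧ (E ∨ D)) ∧ ¬B), ¬(A ∨ E).
    ¬(A ∨ E): α-rule — add ¬A, ¬E.
    (D → ¬(B ∧ ¬C)): β-rule — branch into ¬D  //  ¬(B ∧ ¬C).
      branch 1.1 (add ¬D):
        ¬((C ∧ (E ∨ D)) ∧ ¬B): β-rule — branch into ¬(C ∧ (E ∨ D))  //  ¬¬B.
          branch 1.1.1 (add ¬(C ∧ (E ∨ D))):
            ¬(C ∧ (E ∨ D)): β-rule — branch into ¬C  //  ¬(E ∨ D).
              branch 1.1.1.1 (add ¬C):
                ○ open, literals {A=false, C=false, D=false, E=false}.
              branch 1.1.1.2 (add ¬(E ∨ D)):
                ¬(E ∨ D): α-rule — add ¬E, ¬D.
                ○ open, literals {A=false, D=false, E=false}.
          branch 1.1.2 (add ¬¬B):
            ○ open, literals {A=false, B=true, D=false, E=false}.
      branch 1.2 (add ¬(B ∧ ¬C)):
        ¬((C ∧ (E ∨ D)) ∧ ¬B): β-rule — branch into ¬(C ∧ (E ∨ D))  //  ¬¬B.
          branch 1.2.1 (add ¬(C ∧ (E ∨ D))):
            ¬(B ∧ ¬C): β-rule — branch into ¬B  //  ¬¬C.
              branch 1.2.1.1 (add ¬B):
                ¬(C ∧ (E ∨ D)): β-rule — branch into ¬C  //  ¬(E ∨ D).
                  branch 1.2.1.1.1 (add ¬C):
                    ○ open, literals {A=false, B=false, C=false, E=false}.
                  branch 1.2.1.1.2 (add ¬(E ∨ D)):
                    ¬(E ∨ D): α-rule — add ¬E, ¬D.
                    ○ open, literals {A=false, B=false, D=false, E=false}.
              branch 1.2.1.2 (add ¬¬C):
                ¬(C ∧ (E ∨ D)): β-rule — branch into ¬C  //  ¬(E ∨ D).
                  branch 1.2.1.2.1 (add ¬C):
                    × closes — contains both C and ¬C.
                  branch 1.2.1.2.2 (add ¬(E ∨ D)):
                    ¬(E ∨ D): α-rule — add ¬E, ¬D.
                    ○ open, literals {A=false, C=true, D=false, E=false}.
          branch 1.2.2 (add ¬¬B):
            ¬(B ∧ ¬C): β-rule — branch into ¬B  //  ¬¬C.
              branch 1.2.2.1 (add ¬B):
                × closes — contains both B and ¬B.
              branch 1.2.2.2 (add ¬¬C):
                ○ open, literals {A=false, B=true, C=true, E=false}.
  branch 2 (add ¬(D → ¬(B ∧ ¬C)), ¬¬(((C ∧ (E ∨ D)) ∧ ¬B) ∨ (A ∨ E))):
    ¬(D → ¬(B ∧ ¬C)): α-rule — add D, ¬¬(B ∧ ¬C).
    ¬¬(B ∧ ¬C): α-rule — add B, ¬C.
    ¬¬(((C ∧ (E ∨ D)) ∧ ¬B) ∨ (A ∨ E)): β-rule — branch into ((C ∧ (E ∨ D)) ∧ ¬B)  //  (A ∨ E).
      branch 2.1 (add ((C ∧ (E ∨ D)) ∧ ¬B)):
        ((C ∧ (E ∨ D)) ∧ ¬B): α-rule — add (C ∧ (E ∨ D)), ¬B.
        × closes — contains both B and ¬B.
      branch 2.2 (add (A ∨ E)):
        (A ∨ E): β-rule — branch into A  //  E.
          branch 2.2.1 (add A):
            ○ open, literals {A=true, B=true, C=false, D=true}.
          branch 2.2.2 (add E):
            ○ open, literals {B=true, C=false, D=true, E=true}.
3 branches closed, 9 open.
Each open branch fixes some atoms; the unmentioned ones are free. Counting distinct full assignments: branch {A=false, C=false, D=false, E=false} (B) contributes 2 new; branch {A=false, D=false, E=false} (B, C) contributes 2 new; branch {A=false, B=true, D=false, E=false} (C) contributes 0 new; branch {A=false, B=false, C=false, E=false} (D) contributes 1 new; branch {A=false, B=false, D=false, E=false} (C) contributes 0 new; branch {A=false, C=true, D=false, E=false} (B) contributes 0 new; branch {A=false, B=true, C=true, E=false} (D) contributes 1 new; branch {A=true, B=true, C=false, D=true} (E) contributes 2 new; branch {B=true, C=false, D=true, E=true} (A) contributes 1 new. Total: 9.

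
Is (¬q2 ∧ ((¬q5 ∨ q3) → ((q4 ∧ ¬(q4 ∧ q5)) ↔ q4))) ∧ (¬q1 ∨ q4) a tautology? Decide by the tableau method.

Assume the negation and expand:
Initial set: {¬((¬q2 ∧ ((¬q5 ∨ q3) → ((q4 ∧ ¬(q4 ∧ q5)) ↔ q4))) ∧ (¬q1 ∨ q4))}.
¬((¬q2 ∧ ((¬q5 ∨ q3) → ((q4 ∧ ¬(q4 ∧ q5)) ↔ q4))) ∧ (¬q1 ∨ q4)): β-rule — branch into ¬(¬q2 ∧ ((¬q5 ∨ q3) → ((q4 ∧ ¬(q4 ∧ q5)) ↔ q4)))  //  ¬(¬q1 ∨ q4).
  branch 1 (add ¬(¬q2 ∧ ((¬q5 ∨ q3) → ((q4 ∧ ¬(q4 ∧ q5)) ↔ q4)))):
    ¬(¬q2 ∧ ((¬q5 ∨ q3) → ((q4 ∧ ¬(q4 ∧ q5)) ↔ q4))): β-rule — branch into ¬¬q2  //  ¬((¬q5 ∨ q3) → ((q4 ∧ ¬(q4 ∧ q5)) ↔ q4)).
      branch 1.1 (add ¬¬q2):
        ○ open, literals {q2=T}.
      branch 1.2 (add ¬((¬q5 ∨ q3) → ((q4 ∧ ¬(q4 ∧ q5)) ↔ q4))):
        ¬((¬q5 ∨ q3) → ((q4 ∧ ¬(q4 ∧ q5)) ↔ q4)): α-rule — add (¬q5 ∨ q3), ¬((q4 ∧ ¬(q4 ∧ q5)) ↔ q4).
        (¬q5 ∨ q3): β-rule — branch into ¬q5  //  q3.
          branch 1.2.1 (add ¬q5):
            ¬((q4 ∧ ¬(q4 ∧ q5)) ↔ q4): β-rule — branch into (q4 ∧ ¬(q4 ∧ q5)), ¬q4  //  ¬(q4 ∧ ¬(q4 ∧ q5)), q4.
              branch 1.2.1.1 (add (q4 ∧ ¬(q4 ∧ q5)), ¬q4):
                (q4 ∧ ¬(q4 ∧ q5)): α-rule — add q4, ¬(q4 ∧ q5).
                × closes — contains both q4 and ¬q4.
              branch 1.2.1.2 (add ¬(q4 ∧ ¬(q4 ∧ q5)), q4):
                ¬(q4 ∧ ¬(q4 ∧ q5)): β-rule — branch into ¬q4  //  ¬¬(q4 ∧ q5).
                  branch 1.2.1.2.1 (add ¬q4):
                    × closes — contains both q4 and ¬q4.
                  branch 1.2.1.2.2 (add ¬¬(q4 ∧ q5)):
                    ¬¬(q4 ∧ q5): α-rule — add q4, q5.
                    × closes — contains both q5 and ¬q5.
          branch 1.2.2 (add q3):
            ¬((q4 ∧ ¬(q4 ∧ q5)) ↔ q4): β-rule — branch into (q4 ∧ ¬(q4 ∧ q5)), ¬q4  //  ¬(q4 ∧ ¬(q4 ∧ q5)), q4.
              branch 1.2.2.1 (add (q4 ∧ ¬(q4 ∧ q5)), ¬q4):
                (q4 ∧ ¬(q4 ∧ q5)): α-rule — add q4, ¬(q4 ∧ q5).
                × closes — contains both q4 and ¬q4.
              branch 1.2.2.2 (add ¬(q4 ∧ ¬(q4 ∧ q5)), q4):
                ¬(q4 ∧ ¬(q4 ∧ q5)): β-rule — branch into ¬q4  //  ¬¬(q4 ∧ q5).
                  branch 1.2.2.2.1 (add ¬q4):
                    × closes — contains both q4 and ¬q4.
                  branch 1.2.2.2.2 (add ¬¬(q4 ∧ q5)):
                    ¬¬(q4 ∧ q5): α-rule — add q4, q5.
                    ○ open, literals {q3=T, q4=T, q5=T}.
  branch 2 (add ¬(¬q1 ∨ q4)):
    ¬(¬q1 ∨ q4): α-rule — add ¬¬q1, ¬q4.
    ○ open, literals {q1=T, q4=F}.
5 branches closed, 3 open.
An open branch gives a countermodel: q2=T (unmentioned atoms arbitrary); under it the original formula is false.

Not valid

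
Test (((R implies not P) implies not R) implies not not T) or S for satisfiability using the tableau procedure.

Satisfiable

Initial set: {((((R implies not P) implies not R) implies not not T) or S)}.
((((R implies not P) implies not R) implies not not T) or S): β-rule — branch into (((R implies not P) implies not R) implies not not T)  //  S.
  branch 1 (add (((R implies not P) implies not R) implies not not T)):
    (((R implies not P) implies not R) implies not not T): β-rule — branch into not ((R implies not P) implies not R)  //  not not T.
      branch 1.1 (add not ((R implies not P) implies not R)):
        not ((R implies not P) implies not R): α-rule — add (R implies not P), not not R.
        (R implies not P): β-rule — branch into not R  //  not P.
          branch 1.1.1 (add not R):
            × closes — contains both R and not R.
          branch 1.1.2 (add not P):
            ○ open, literals {P=false, R=true}.
      branch 1.2 (add not not T):
        not not T: drop double negation, giving T.
        ○ open, literals {T=true}.
  branch 2 (add S):
    ○ open, literals {S=true}.
1 branch closed, 3 open.
An open branch gives a satisfying assignment: P=false, R=true.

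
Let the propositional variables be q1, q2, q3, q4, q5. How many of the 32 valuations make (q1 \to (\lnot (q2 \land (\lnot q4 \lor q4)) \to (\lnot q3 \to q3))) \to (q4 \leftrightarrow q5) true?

Initial set: {T ((q1 \to (\lnot (q2 \land (\lnot q4 \lor q4)) \to (\lnot q3 \to q3))) \to (q4 \leftrightarrow q5))}.
T ((q1 \to (\lnot (q2 \land (\lnot q4 \lor q4)) \to (\lnot q3 \to q3))) \to (q4 \leftrightarrow q5)): β-rule — branch into F (q1 \to (\lnot (q2 \land (\lnot q4 \lor q4)) \to (\lnot q3 \to q3)))  //  T (q4 \leftrightarrow q5).
  branch 1 (add F (q1 \to (\lnot (q2 \land (\lnot q4 \lor q4)) \to (\lnot q3 \to q3)))):
    F (q1 \to (\lnot (q2 \land (\lnot q4 \lor q4)) \to (\lnot q3 \to q3))): α-rule — add T q1, F (\lnot (q2 \land (\lnot q4 \lor q4)) \to (\lnot q3 \to q3)).
    F (\lnot (q2 \land (\lnot q4 \lor q4)) \to (\lnot q3 \to q3)): α-rule — add T \lnot (q2 \land (\lnot q4 \lor q4)), F (\lnot q3 \to q3).
    F (\lnot q3 \to q3): α-rule — add T \lnot q3, F q3.
    T \lnot (q2 \land (\lnot q4 \lor q4)): β-rule — branch into F q2  //  F (\lnot q4 \lor q4).
      branch 1.1 (add F q2):
        ○ open, literals {q1=1, q2=0, q3=0}.
      branch 1.2 (add F (\lnot q4 \lor q4)):
        F (\lnot q4 \lor q4): α-rule — add F \lnot q4, F q4.
        × closes — contains both q4 and \lnot q4.
  branch 2 (add T (q4 \leftrightarrow q5)):
    T (q4 \leftrightarrow q5): β-rule — branch into T q4, T q5  //  F q4, F q5.
      branch 2.1 (add T q4, T q5):
        ○ open, literals {q4=1, q5=1}.
      branch 2.2 (add F q4, F q5):
        ○ open, literals {q4=0, q5=0}.
1 branch closed, 3 open.
Each open branch fixes some atoms; the unmentioned ones are free. Counting distinct full assignments: branch {q1=1, q2=0, q3=0} (q4, q5) contributes 4 new; branch {q4=1, q5=1} (q1, q2, q3) contributes 7 new; branch {q4=0, q5=0} (q1, q2, q3) contributes 7 new. Total: 18.

18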